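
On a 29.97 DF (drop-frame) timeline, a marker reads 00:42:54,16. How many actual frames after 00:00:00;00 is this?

77160

As if non-drop at 30 labels/s: (0 × 3600 + 42 × 60 + 54) × 30 + 16 = 77236.
Minute boundaries passed: 42; those not divisible by 10: 42 − 4 = 38; dropped labels = 2 × 38 = 76.
Actual frame index = 77236 − 76 = 77160.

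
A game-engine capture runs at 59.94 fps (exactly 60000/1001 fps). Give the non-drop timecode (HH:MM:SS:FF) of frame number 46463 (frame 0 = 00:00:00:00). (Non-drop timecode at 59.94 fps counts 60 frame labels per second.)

46463 ÷ 60 = 774 full seconds, remainder 23 frames.
774 s = 0 h 12 min 54 s.
Timecode: 00:12:54:23.

00:12:54:23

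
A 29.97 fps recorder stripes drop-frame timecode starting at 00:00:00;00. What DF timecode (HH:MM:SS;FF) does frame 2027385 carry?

18:47:27;05

Ten DF minutes hold 17982 frames, so frame 2027385 lies in block 112 (frames 2013984–2031965) with 13401 frames into that block.
The block's first minute is 1800 frames and the rest 1798 each; 13401 frames reaches minute 7, so 112 × 18 + 7 × 2 = 2030 labels have been skipped so far.
Adding those back, label number 2027385 + 2030 = 2029415 at 30 labels/s is 67647 s + 5 f = 18 h 47 min 27 s frame 5, i.e. 18:47:27;05.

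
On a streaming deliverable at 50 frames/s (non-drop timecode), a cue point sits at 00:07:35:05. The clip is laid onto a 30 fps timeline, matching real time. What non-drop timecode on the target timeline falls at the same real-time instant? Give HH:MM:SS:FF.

Source frame index: (0×3600 + 7×60 + 35) × 50 + 5 = 22755.
Real time: 22755 / (50) = 4551/10 s.
Target frame: (4551/10) × (30) = 13653.
At 30 labels/s: frame 13653 → 00:07:35:03.

00:07:35:03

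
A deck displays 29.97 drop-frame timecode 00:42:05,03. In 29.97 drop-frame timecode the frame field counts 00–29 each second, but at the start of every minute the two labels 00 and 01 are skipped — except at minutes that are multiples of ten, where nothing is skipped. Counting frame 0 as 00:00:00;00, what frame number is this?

Complete 10-minute blocks: 4, each 17982 frames → 71928.
Remaining 2 whole minutes in the current block: 1800 + 1 × 1798 = 3598 frames.
Within the current minute: 5 × 30 + 3 − 2 = 151 (labels ;00/;01 skipped at this minute). Total = 71928 + 3598 + 151 = 75677.

75677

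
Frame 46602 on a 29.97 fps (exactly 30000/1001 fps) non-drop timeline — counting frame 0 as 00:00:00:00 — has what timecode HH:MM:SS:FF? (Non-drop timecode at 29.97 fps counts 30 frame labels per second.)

46602 ÷ 30 = 1553 full seconds, remainder 12 frames.
1553 s = 0 h 25 min 53 s.
Timecode: 00:25:53:12.

00:25:53:12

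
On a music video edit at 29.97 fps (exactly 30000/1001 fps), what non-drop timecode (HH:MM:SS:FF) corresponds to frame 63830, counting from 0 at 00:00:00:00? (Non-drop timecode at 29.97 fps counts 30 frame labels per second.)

00:35:27:20

63830 ÷ 30 = 2127 full seconds, remainder 20 frames.
2127 s = 0 h 35 min 27 s.
Timecode: 00:35:27:20.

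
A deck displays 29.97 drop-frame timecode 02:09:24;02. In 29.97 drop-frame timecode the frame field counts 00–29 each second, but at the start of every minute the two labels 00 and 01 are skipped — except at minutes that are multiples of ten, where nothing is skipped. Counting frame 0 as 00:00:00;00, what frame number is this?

232688

As if non-drop at 30 labels/s: (2 × 3600 + 9 × 60 + 24) × 30 + 2 = 232922.
Minute boundaries passed: 129; those not divisible by 10: 129 − 12 = 117; dropped labels = 2 × 117 = 234.
Actual frame index = 232922 − 234 = 232688.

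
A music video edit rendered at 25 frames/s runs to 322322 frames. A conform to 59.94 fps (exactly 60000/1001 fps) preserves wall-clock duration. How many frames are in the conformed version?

772800 frames

Target frames = source frames × (target rate / source rate) = 322322 × (60000/1001)/(25) = 322322 × 2400/1001 = 772800.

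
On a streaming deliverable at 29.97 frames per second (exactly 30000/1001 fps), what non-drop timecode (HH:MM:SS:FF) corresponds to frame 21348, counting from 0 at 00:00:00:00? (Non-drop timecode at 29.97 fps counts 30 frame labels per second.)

00:11:51:18

21348 ÷ 30 = 711 full seconds, remainder 18 frames.
711 s = 0 h 11 min 51 s.
Timecode: 00:11:51:18.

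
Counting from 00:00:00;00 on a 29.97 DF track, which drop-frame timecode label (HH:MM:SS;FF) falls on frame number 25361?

00:14:06;07

Each 10-minute DF block holds 10 × 60 × 30 − 9 × 2 = 17982 frames. 25361 ÷ 17982 → 1 full block, remainder 7379.
Within the partial block the first minute is 1800 frames and each further minute 1798, so 4 further minute boundaries passed. Total skipped labels = 18 × 1 + 2 × 4 = 26.
Non-drop label index = 25361 + 26 = 25387; at 30 labels/s that is 00:14:06:07, i.e. DF 00:14:06;07.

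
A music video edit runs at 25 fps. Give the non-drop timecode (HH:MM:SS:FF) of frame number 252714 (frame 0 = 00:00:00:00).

252714 ÷ 25 = 10108 full seconds, remainder 14 frames.
10108 s = 2 h 48 min 28 s.
Timecode: 02:48:28:14.

02:48:28:14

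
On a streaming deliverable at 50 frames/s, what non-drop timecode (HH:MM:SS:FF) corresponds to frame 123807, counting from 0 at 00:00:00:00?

00:41:16:07

123807 ÷ 50 = 2476 full seconds, remainder 7 frames.
2476 s = 0 h 41 min 16 s.
Timecode: 00:41:16:07.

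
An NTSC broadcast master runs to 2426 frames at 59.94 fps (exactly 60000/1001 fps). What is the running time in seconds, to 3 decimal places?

Running time = 2426 × 1001/60000 = 1214213/30000 s ≈ 40.474 s.

40.474 seconds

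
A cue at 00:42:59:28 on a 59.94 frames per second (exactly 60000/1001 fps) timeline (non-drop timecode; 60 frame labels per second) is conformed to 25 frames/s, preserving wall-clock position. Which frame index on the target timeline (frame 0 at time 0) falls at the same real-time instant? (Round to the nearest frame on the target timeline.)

frame 64551

Source frame index: (0×3600 + 42×60 + 59) × 60 + 28 = 154768.
Real time: 154768 / (60000/1001) = 9682673/3750 s.
Target frame: (9682673/3750) × (25) = 9682673/150 ≈ 64551.153 → 64551.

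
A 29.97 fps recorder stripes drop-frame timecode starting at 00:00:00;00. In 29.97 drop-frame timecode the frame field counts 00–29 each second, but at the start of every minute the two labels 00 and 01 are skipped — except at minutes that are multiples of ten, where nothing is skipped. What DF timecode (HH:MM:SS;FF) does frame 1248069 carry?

11:34:03;29

Each 10-minute DF block holds 10 × 60 × 30 − 9 × 2 = 17982 frames. 1248069 ÷ 17982 → 69 full blocks, remainder 7311.
Within the partial block the first minute is 1800 frames and each further minute 1798, so 4 further minute boundaries passed. Total skipped labels = 18 × 69 + 2 × 4 = 1250.
Non-drop label index = 1248069 + 1250 = 1249319; at 30 labels/s that is 11:34:03:29, i.e. DF 11:34:03;29.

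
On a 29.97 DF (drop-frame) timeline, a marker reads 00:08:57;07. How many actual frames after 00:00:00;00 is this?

Complete 10-minute blocks: 0, each 17982 frames → 0.
Remaining 8 whole minutes in the current block: 1800 + 7 × 1798 = 14386 frames.
Within the current minute: 57 × 30 + 7 − 2 = 1715 (labels ;00/;01 skipped at this minute). Total = 0 + 14386 + 1715 = 16101.

16101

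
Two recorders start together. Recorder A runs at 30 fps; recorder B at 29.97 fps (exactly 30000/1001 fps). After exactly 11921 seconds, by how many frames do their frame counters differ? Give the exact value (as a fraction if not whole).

A emits 30 × 11921 = 357630 frames; B emits 30000/1001 × 11921 = 3930000/11.
Difference = 3930/11 frames (≈ 357.2727); B is behind A.

3930/11 frames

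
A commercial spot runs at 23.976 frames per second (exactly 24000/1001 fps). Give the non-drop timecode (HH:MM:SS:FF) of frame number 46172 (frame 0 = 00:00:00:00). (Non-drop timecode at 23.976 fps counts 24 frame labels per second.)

00:32:03:20

46172 ÷ 24 = 1923 full seconds, remainder 20 frames.
1923 s = 0 h 32 min 3 s.
Timecode: 00:32:03:20.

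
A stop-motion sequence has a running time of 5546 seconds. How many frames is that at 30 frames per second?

Frames = 5546 × 30 = 166380.

166380 frames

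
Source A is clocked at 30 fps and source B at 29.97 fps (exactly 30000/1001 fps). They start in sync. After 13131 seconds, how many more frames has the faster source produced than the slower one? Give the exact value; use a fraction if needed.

393930/1001 frames

A emits 30 × 13131 = 393930 frames; B emits 30000/1001 × 13131 = 393930000/1001.
Difference = 393930/1001 frames (≈ 393.5365); B is behind A.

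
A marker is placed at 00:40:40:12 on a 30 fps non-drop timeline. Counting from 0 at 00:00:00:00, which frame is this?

Total seconds to the label: (0 × 3600 + 40 × 60 + 40) = 2440.
Frame index = 2440 × 30 + 12 = 73212.

73212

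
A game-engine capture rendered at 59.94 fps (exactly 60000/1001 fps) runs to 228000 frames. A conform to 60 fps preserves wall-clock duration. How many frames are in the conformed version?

Target frames = source frames × (target rate / source rate) = 228000 × (60)/(60000/1001) = 228000 × 1001/1000 = 228228.

228228 frames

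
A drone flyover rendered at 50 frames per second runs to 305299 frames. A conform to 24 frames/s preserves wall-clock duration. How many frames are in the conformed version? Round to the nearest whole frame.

Frames at target rate = 305299 × (24) / (50) = 3663588/25 ≈ 146543.520.
Nearest whole frame: 146544.

146544 frames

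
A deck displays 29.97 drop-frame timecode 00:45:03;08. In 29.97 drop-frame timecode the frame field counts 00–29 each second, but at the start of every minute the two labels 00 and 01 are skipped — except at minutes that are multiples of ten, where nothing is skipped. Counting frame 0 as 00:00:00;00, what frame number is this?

As if non-drop at 30 labels/s: (0 × 3600 + 45 × 60 + 3) × 30 + 8 = 81098.
Minute boundaries passed: 45; those not divisible by 10: 45 − 4 = 41; dropped labels = 2 × 41 = 82.
Actual frame index = 81098 − 82 = 81016.

81016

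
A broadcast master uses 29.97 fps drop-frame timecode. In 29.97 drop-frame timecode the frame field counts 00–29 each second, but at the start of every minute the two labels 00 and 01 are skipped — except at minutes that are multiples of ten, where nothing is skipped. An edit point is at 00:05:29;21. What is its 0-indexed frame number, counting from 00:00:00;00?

Complete 10-minute blocks: 0, each 17982 frames → 0.
Remaining 5 whole minutes in the current block: 1800 + 4 × 1798 = 8992 frames.
Within the current minute: 29 × 30 + 21 − 2 = 889 (labels ;00/;01 skipped at this minute). Total = 0 + 8992 + 889 = 9881.

9881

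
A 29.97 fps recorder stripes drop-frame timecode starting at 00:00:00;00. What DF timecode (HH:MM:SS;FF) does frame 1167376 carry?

10:49:11;16

Each 10-minute DF block holds 10 × 60 × 30 − 9 × 2 = 17982 frames. 1167376 ÷ 17982 → 64 full blocks, remainder 16528.
Within the partial block the first minute is 1800 frames and each further minute 1798, so 9 further minute boundaries passed. Total skipped labels = 18 × 64 + 2 × 9 = 1170.
Non-drop label index = 1167376 + 1170 = 1168546; at 30 labels/s that is 10:49:11:16, i.e. DF 10:49:11;16.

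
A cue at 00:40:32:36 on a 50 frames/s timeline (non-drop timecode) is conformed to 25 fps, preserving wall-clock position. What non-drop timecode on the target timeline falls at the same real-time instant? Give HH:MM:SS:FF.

Source frame index: (0×3600 + 40×60 + 32) × 50 + 36 = 121636.
Real time: 121636 / (50) = 60818/25 s.
Target frame: (60818/25) × (25) = 60818.
At 25 labels/s: frame 60818 → 00:40:32:18.

00:40:32:18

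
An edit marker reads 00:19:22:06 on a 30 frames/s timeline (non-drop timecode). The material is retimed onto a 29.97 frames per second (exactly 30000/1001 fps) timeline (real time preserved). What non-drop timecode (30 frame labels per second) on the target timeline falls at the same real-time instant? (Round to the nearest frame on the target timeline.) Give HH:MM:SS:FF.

00:19:21:01

Source frame index: (0×3600 + 19×60 + 22) × 30 + 6 = 34866.
Real time: 34866 / (30) = 5811/5 s.
Target frame: (5811/5) × (30000/1001) = 2682000/77 ≈ 34831.169 → 34831.
At 30 labels/s: frame 34831 → 00:19:21:01.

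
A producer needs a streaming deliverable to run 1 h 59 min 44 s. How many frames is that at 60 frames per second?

431040 frames

1 h 59 min 44 s = 7184 s.
Frames = 7184 × 60 = 431040.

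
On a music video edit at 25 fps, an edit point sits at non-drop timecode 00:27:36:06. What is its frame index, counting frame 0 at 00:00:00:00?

41406

Total seconds to the label: (0 × 3600 + 27 × 60 + 36) = 1656.
Frame index = 1656 × 25 + 6 = 41406.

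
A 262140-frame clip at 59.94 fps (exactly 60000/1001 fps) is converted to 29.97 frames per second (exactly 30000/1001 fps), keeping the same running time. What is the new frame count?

131070 frames

Frames at target rate = 262140 × (30000/1001) / (60000/1001) = 131070.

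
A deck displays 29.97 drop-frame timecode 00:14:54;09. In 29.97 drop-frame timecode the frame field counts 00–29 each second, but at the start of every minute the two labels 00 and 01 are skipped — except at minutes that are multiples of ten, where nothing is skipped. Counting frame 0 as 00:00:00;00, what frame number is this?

26803

As if non-drop at 30 labels/s: (0 × 3600 + 14 × 60 + 54) × 30 + 9 = 26829.
Minute boundaries passed: 14; those not divisible by 10: 14 − 1 = 13; dropped labels = 2 × 13 = 26.
Actual frame index = 26829 − 26 = 26803.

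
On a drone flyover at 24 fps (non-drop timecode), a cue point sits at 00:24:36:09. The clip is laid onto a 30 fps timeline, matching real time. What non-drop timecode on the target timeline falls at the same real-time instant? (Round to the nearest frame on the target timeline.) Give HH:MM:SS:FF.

Source frame index: (0×3600 + 24×60 + 36) × 24 + 9 = 35433.
Real time: 35433 / (24) = 11811/8 s.
Target frame: (11811/8) × (30) = 177165/4 ≈ 44291.250 → 44291.
At 30 labels/s: frame 44291 → 00:24:36:11.

00:24:36:11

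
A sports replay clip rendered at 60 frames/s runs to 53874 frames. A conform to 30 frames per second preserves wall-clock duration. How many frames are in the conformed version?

26937 frames

Target frames = source frames × (target rate / source rate) = 53874 × (30)/(60) = 53874 × 1/2 = 26937.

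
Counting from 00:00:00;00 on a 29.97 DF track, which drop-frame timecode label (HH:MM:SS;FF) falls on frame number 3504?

00:01:56;26

Ten DF minutes hold 17982 frames, so frame 3504 lies in block 0 (frames 0–17981) with 3504 frames into that block.
The block's first minute is 1800 frames and the rest 1798 each; 3504 frames reaches minute 1, so 0 × 18 + 1 × 2 = 2 labels have been skipped so far.
Adding those back, label number 3504 + 2 = 3506 at 30 labels/s is 116 s + 26 f = 0 h 1 min 56 s frame 26, i.e. 00:01:56;26.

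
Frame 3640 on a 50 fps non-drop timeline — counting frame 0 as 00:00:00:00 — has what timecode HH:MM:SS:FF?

00:01:12:40

3640 ÷ 50 = 72 full seconds, remainder 40 frames.
72 s = 0 h 1 min 12 s.
Timecode: 00:01:12:40.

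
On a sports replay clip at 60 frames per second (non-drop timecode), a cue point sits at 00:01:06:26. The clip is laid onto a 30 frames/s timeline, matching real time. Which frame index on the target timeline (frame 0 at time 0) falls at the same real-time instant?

Source frame index: (0×3600 + 1×60 + 6) × 60 + 26 = 3986.
Real time: 3986 / (60) = 1993/30 s.
Target frame: (1993/30) × (30) = 1993.

frame 1993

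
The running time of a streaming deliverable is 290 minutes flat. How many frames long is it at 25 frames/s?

435000 frames

290 min = 17400 s.
Frames = 17400 × 25 = 435000.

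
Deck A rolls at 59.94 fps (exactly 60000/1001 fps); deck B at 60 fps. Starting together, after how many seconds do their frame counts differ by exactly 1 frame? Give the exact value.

The gap grows by |60 − 60000/1001| = 60/1001 frames per second.
Time for a 1-frame gap: 1 ÷ (60/1001) = 1001/60 s.

1001/60 seconds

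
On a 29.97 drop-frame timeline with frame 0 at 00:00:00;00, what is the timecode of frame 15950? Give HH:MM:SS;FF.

Ten DF minutes hold 17982 frames, so frame 15950 lies in block 0 (frames 0–17981) with 15950 frames into that block.
The block's first minute is 1800 frames and the rest 1798 each; 15950 frames reaches minute 8, so 0 × 18 + 8 × 2 = 16 labels have been skipped so far.
Adding those back, label number 15950 + 16 = 15966 at 30 labels/s is 532 s + 6 f = 0 h 8 min 52 s frame 6, i.e. 00:08:52;06.

00:08:52;06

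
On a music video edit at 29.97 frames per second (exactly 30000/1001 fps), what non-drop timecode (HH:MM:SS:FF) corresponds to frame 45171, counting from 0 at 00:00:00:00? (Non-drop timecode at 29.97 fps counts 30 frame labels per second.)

45171 ÷ 30 = 1505 full seconds, remainder 21 frames.
1505 s = 0 h 25 min 5 s.
Timecode: 00:25:05:21.

00:25:05:21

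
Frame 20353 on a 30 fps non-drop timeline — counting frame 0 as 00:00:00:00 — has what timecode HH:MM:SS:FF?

00:11:18:13

20353 ÷ 30 = 678 full seconds, remainder 13 frames.
678 s = 0 h 11 min 18 s.
Timecode: 00:11:18:13.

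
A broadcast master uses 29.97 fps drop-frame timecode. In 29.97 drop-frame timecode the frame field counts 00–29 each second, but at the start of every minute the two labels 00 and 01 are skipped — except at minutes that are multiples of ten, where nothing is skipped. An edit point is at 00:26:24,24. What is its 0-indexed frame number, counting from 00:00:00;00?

As if non-drop at 30 labels/s: (0 × 3600 + 26 × 60 + 24) × 30 + 24 = 47544.
Minute boundaries passed: 26; those not divisible by 10: 26 − 2 = 24; dropped labels = 2 × 24 = 48.
Actual frame index = 47544 − 48 = 47496.

47496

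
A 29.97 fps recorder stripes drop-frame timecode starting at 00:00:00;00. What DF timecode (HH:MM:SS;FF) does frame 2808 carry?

Ten DF minutes hold 17982 frames, so frame 2808 lies in block 0 (frames 0–17981) with 2808 frames into that block.
The block's first minute is 1800 frames and the rest 1798 each; 2808 frames reaches minute 1, so 0 × 18 + 1 × 2 = 2 labels have been skipped so far.
Adding those back, label number 2808 + 2 = 2810 at 30 labels/s is 93 s + 20 f = 0 h 1 min 33 s frame 20, i.e. 00:01:33;20.

00:01:33;20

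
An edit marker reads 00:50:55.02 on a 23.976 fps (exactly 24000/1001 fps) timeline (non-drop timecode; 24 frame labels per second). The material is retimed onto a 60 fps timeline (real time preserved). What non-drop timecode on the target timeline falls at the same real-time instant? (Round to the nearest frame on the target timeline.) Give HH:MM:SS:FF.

00:50:58:08

Source frame index: (0×3600 + 50×60 + 55) × 24 + 2 = 73322.
Real time: 73322 / (24000/1001) = 36697661/12000 s.
Target frame: (36697661/12000) × (60) = 36697661/200 ≈ 183488.305 → 183488.
At 60 labels/s: frame 183488 → 00:50:58:08.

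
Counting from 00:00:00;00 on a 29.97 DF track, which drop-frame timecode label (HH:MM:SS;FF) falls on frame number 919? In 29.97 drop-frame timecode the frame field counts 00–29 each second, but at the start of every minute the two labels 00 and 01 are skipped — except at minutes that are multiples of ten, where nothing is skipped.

00:00:30;19

Each 10-minute DF block holds 10 × 60 × 30 − 9 × 2 = 17982 frames. 919 ÷ 17982 → 0 full blocks, remainder 919.
Within the partial block the first minute is 1800 frames and each further minute 1798, so 0 further minute boundaries passed. Total skipped labels = 18 × 0 + 2 × 0 = 0.
Non-drop label index = 919 + 0 = 919; at 30 labels/s that is 00:00:30:19, i.e. DF 00:00:30;19.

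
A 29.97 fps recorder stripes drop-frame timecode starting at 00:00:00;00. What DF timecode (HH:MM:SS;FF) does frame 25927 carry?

00:14:25;03

Each 10-minute DF block holds 10 × 60 × 30 − 9 × 2 = 17982 frames. 25927 ÷ 17982 → 1 full block, remainder 7945.
Within the partial block the first minute is 1800 frames and each further minute 1798, so 4 further minute boundaries passed. Total skipped labels = 18 × 1 + 2 × 4 = 26.
Non-drop label index = 25927 + 26 = 25953; at 30 labels/s that is 00:14:25:03, i.e. DF 00:14:25;03.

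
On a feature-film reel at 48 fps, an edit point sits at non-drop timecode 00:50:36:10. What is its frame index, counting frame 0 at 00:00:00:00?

Total seconds to the label: (0 × 3600 + 50 × 60 + 36) = 3036.
Frame index = 3036 × 48 + 10 = 145738.

frame 145738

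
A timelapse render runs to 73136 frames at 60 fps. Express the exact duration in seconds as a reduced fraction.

18284/15 seconds

Running time = 73136 ÷ (60) = 73136 × 1/60 = 18284/15 s.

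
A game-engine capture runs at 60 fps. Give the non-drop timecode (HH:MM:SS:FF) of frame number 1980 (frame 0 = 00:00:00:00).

1980 ÷ 60 = 33 full seconds, remainder 0 frames.
33 s = 0 h 0 min 33 s.
Timecode: 00:00:33:00.

00:00:33:00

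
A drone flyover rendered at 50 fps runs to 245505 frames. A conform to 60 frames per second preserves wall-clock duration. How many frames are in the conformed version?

294606 frames

Target frames = source frames × (target rate / source rate) = 245505 × (60)/(50) = 245505 × 6/5 = 294606.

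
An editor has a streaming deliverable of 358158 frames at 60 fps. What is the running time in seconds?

Running time = 358158 / (60) = 5969.3 s.

5969.3 seconds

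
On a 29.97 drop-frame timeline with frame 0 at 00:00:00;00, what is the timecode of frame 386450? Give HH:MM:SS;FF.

03:34:54;16

Each 10-minute DF block holds 10 × 60 × 30 − 9 × 2 = 17982 frames. 386450 ÷ 17982 → 21 full blocks, remainder 8828.
Within the partial block the first minute is 1800 frames and each further minute 1798, so 4 further minute boundaries passed. Total skipped labels = 18 × 21 + 2 × 4 = 386.
Non-drop label index = 386450 + 386 = 386836; at 30 labels/s that is 03:34:54:16, i.e. DF 03:34:54;16.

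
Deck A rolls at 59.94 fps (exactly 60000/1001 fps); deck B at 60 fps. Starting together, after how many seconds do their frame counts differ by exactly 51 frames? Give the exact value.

850.85 seconds

The gap grows by |60 − 60000/1001| = 60/1001 frames per second.
Time for a 51-frame gap: 51 ÷ (60/1001) = 850.85 s.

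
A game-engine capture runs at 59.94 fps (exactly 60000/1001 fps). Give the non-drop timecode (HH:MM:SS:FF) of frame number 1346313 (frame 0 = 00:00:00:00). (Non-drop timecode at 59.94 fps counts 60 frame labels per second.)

06:13:58:33

1346313 ÷ 60 = 22438 full seconds, remainder 33 frames.
22438 s = 6 h 13 min 58 s.
Timecode: 06:13:58:33.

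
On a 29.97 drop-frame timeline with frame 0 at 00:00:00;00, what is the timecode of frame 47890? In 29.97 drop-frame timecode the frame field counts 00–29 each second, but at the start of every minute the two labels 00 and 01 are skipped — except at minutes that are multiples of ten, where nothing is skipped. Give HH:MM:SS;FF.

Ten DF minutes hold 17982 frames, so frame 47890 lies in block 2 (frames 35964–53945) with 11926 frames into that block.
The block's first minute is 1800 frames and the rest 1798 each; 11926 frames reaches minute 6, so 2 × 18 + 6 × 2 = 48 labels have been skipped so far.
Adding those back, label number 47890 + 48 = 47938 at 30 labels/s is 1597 s + 28 f = 0 h 26 min 37 s frame 28, i.e. 00:26:37;28.

00:26:37;28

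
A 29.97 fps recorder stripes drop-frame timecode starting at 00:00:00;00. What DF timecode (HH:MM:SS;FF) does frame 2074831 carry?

Ten DF minutes hold 17982 frames, so frame 2074831 lies in block 115 (frames 2067930–2085911) with 6901 frames into that block.
The block's first minute is 1800 frames and the rest 1798 each; 6901 frames reaches minute 3, so 115 × 18 + 3 × 2 = 2076 labels have been skipped so far.
Adding those back, label number 2074831 + 2076 = 2076907 at 30 labels/s is 69230 s + 7 f = 19 h 13 min 50 s frame 7, i.e. 19:13:50;07.

19:13:50;07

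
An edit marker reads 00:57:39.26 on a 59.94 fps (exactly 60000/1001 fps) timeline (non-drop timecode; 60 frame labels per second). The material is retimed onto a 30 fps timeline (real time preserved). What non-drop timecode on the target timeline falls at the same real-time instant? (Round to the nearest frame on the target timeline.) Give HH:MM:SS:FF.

Source frame index: (0×3600 + 57×60 + 39) × 60 + 26 = 207566.
Real time: 207566 / (60000/1001) = 103886783/30000 s.
Target frame: (103886783/30000) × (30) = 103886783/1000 ≈ 103886.783 → 103887.
At 30 labels/s: frame 103887 → 00:57:42:27.

00:57:42:27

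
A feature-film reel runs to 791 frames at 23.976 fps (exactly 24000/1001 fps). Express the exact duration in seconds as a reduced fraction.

Running time = 791 ÷ (24000/1001) = 791 × 1001/24000 = 791791/24000 s.

791791/24000 seconds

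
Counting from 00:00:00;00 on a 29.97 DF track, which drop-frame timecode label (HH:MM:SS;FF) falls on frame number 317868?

02:56:46;06

Ten DF minutes hold 17982 frames, so frame 317868 lies in block 17 (frames 305694–323675) with 12174 frames into that block.
The block's first minute is 1800 frames and the rest 1798 each; 12174 frames reaches minute 6, so 17 × 18 + 6 × 2 = 318 labels have been skipped so far.
Adding those back, label number 317868 + 318 = 318186 at 30 labels/s is 10606 s + 6 f = 2 h 56 min 46 s frame 6, i.e. 02:56:46;06.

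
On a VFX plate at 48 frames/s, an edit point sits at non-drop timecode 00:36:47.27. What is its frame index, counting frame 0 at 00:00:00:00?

Total seconds to the label: (0 × 3600 + 36 × 60 + 47) = 2207.
Frame index = 2207 × 48 + 27 = 105963.

frame 105963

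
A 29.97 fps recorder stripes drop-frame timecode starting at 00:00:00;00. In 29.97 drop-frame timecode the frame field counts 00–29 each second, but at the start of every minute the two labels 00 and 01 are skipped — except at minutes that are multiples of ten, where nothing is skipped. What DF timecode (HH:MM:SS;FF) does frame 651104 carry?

Each 10-minute DF block holds 10 × 60 × 30 − 9 × 2 = 17982 frames. 651104 ÷ 17982 → 36 full blocks, remainder 3752.
Within the partial block the first minute is 1800 frames and each further minute 1798, so 2 further minute boundaries passed. Total skipped labels = 18 × 36 + 2 × 2 = 652.
Non-drop label index = 651104 + 652 = 651756; at 30 labels/s that is 06:02:05:06, i.e. DF 06:02:05;06.

06:02:05;06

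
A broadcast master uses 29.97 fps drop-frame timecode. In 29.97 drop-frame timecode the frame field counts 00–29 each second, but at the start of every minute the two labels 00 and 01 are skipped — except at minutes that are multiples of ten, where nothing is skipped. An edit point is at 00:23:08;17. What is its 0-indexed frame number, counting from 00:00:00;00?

As if non-drop at 30 labels/s: (0 × 3600 + 23 × 60 + 8) × 30 + 17 = 41657.
Minute boundaries passed: 23; those not divisible by 10: 23 − 2 = 21; dropped labels = 2 × 21 = 42.
Actual frame index = 41657 − 42 = 41615.

41615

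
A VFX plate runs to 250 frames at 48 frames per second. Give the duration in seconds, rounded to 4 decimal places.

Running time = 250 × 1/48 = 125/24 s ≈ 5.2083 s.

5.2083 seconds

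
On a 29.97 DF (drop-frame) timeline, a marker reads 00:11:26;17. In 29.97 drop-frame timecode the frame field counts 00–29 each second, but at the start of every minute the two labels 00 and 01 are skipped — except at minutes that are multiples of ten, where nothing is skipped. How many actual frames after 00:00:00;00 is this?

20577

As if non-drop at 30 labels/s: (0 × 3600 + 11 × 60 + 26) × 30 + 17 = 20597.
Minute boundaries passed: 11; those not divisible by 10: 11 − 1 = 10; dropped labels = 2 × 10 = 20.
Actual frame index = 20597 − 20 = 20577.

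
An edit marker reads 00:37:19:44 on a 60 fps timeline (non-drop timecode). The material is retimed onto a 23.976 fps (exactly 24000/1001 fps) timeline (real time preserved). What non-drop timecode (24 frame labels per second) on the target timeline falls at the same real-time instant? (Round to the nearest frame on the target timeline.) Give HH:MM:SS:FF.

00:37:17:12

Source frame index: (0×3600 + 37×60 + 19) × 60 + 44 = 134384.
Real time: 134384 / (60) = 33596/15 s.
Target frame: (33596/15) × (24000/1001) = 53753600/1001 ≈ 53699.900 → 53700.
At 24 labels/s: frame 53700 → 00:37:17:12.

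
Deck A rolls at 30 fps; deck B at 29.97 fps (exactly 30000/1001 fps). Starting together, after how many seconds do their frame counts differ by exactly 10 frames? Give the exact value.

The gap grows by |30000/1001 − 30| = 30/1001 frames per second.
Time for a 10-frame gap: 10 ÷ (30/1001) = 1001/3 s.

1001/3 seconds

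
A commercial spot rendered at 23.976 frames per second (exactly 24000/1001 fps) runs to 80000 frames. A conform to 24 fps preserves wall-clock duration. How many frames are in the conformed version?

80080 frames

Target frames = source frames × (target rate / source rate) = 80000 × (24)/(24000/1001) = 80000 × 1001/1000 = 80080.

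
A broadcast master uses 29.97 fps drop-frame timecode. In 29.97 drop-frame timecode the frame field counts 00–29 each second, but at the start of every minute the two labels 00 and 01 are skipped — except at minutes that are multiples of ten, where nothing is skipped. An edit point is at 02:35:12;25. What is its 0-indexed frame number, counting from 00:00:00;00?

As if non-drop at 30 labels/s: (2 × 3600 + 35 × 60 + 12) × 30 + 25 = 279385.
Minute boundaries passed: 155; those not divisible by 10: 155 − 15 = 140; dropped labels = 2 × 140 = 280.
Actual frame index = 279385 − 280 = 279105.

279105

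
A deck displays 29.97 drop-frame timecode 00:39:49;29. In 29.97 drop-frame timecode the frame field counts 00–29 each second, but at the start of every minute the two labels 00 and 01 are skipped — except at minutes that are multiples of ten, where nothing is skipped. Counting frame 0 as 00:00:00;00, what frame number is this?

Complete 10-minute blocks: 3, each 17982 frames → 53946.
Remaining 9 whole minutes in the current block: 1800 + 8 × 1798 = 16184 frames.
Within the current minute: 49 × 30 + 29 − 2 = 1497 (labels ;00/;01 skipped at this minute). Total = 53946 + 16184 + 1497 = 71627.

71627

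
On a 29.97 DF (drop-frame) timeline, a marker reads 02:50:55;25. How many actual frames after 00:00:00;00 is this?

As if non-drop at 30 labels/s: (2 × 3600 + 50 × 60 + 55) × 30 + 25 = 307675.
Minute boundaries passed: 170; those not divisible by 10: 170 − 17 = 153; dropped labels = 2 × 153 = 306.
Actual frame index = 307675 − 306 = 307369.

307369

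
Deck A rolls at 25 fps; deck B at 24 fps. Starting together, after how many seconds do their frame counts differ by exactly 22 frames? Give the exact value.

22 seconds

The gap grows by |24 − 25| = 1 frame per second.
Time for a 22-frame gap: 22 ÷ (1) = 22 s.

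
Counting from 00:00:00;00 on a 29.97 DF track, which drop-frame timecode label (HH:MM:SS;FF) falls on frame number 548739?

Ten DF minutes hold 17982 frames, so frame 548739 lies in block 30 (frames 539460–557441) with 9279 frames into that block.
The block's first minute is 1800 frames and the rest 1798 each; 9279 frames reaches minute 5, so 30 × 18 + 5 × 2 = 550 labels have been skipped so far.
Adding those back, label number 548739 + 550 = 549289 at 30 labels/s is 18309 s + 19 f = 5 h 5 min 9 s frame 19, i.e. 05:05:09;19.

05:05:09;19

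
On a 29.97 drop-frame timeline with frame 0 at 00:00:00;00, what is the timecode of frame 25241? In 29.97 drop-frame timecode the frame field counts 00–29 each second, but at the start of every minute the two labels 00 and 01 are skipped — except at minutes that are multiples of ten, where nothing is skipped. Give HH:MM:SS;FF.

00:14:02;07

Ten DF minutes hold 17982 frames, so frame 25241 lies in block 1 (frames 17982–35963) with 7259 frames into that block.
The block's first minute is 1800 frames and the rest 1798 each; 7259 frames reaches minute 4, so 1 × 18 + 4 × 2 = 26 labels have been skipped so far.
Adding those back, label number 25241 + 26 = 25267 at 30 labels/s is 842 s + 7 f = 0 h 14 min 2 s frame 7, i.e. 00:14:02;07.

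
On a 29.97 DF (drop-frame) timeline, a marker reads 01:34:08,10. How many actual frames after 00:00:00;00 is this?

Complete 10-minute blocks: 9, each 17982 frames → 161838.
Remaining 4 whole minutes in the current block: 1800 + 3 × 1798 = 7194 frames.
Within the current minute: 8 × 30 + 10 − 2 = 248 (labels ;00/;01 skipped at this minute). Total = 161838 + 7194 + 248 = 169280.

169280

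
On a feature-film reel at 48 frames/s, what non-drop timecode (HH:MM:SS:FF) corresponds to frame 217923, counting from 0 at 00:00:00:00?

01:15:40:03

217923 ÷ 48 = 4540 full seconds, remainder 3 frames.
4540 s = 1 h 15 min 40 s.
Timecode: 01:15:40:03.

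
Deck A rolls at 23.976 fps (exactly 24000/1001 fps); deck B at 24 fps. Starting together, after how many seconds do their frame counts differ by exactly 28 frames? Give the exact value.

7007/6 seconds

The gap grows by |24 − 24000/1001| = 24/1001 frames per second.
Time for a 28-frame gap: 28 ÷ (24/1001) = 7007/6 s.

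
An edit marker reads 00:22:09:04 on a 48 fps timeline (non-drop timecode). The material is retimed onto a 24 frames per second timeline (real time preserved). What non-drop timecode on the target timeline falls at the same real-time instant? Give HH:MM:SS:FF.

Source frame index: (0×3600 + 22×60 + 9) × 48 + 4 = 63796.
Real time: 63796 / (48) = 15949/12 s.
Target frame: (15949/12) × (24) = 31898.
At 24 labels/s: frame 31898 → 00:22:09:02.

00:22:09:02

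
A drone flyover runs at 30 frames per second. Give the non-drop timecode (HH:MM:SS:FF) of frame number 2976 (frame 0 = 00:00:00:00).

2976 ÷ 30 = 99 full seconds, remainder 6 frames.
99 s = 0 h 1 min 39 s.
Timecode: 00:01:39:06.

00:01:39:06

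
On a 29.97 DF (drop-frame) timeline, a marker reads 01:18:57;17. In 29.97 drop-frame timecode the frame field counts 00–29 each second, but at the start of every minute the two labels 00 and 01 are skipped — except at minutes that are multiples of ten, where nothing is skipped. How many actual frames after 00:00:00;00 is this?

141985

As if non-drop at 30 labels/s: (1 × 3600 + 18 × 60 + 57) × 30 + 17 = 142127.
Minute boundaries passed: 78; those not divisible by 10: 78 − 7 = 71; dropped labels = 2 × 71 = 142.
Actual frame index = 142127 − 142 = 141985.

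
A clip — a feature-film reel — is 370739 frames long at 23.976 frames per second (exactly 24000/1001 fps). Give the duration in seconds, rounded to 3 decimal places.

15462.906 seconds

Running time = 370739 × 1001/24000 = 371109739/24000 s ≈ 15462.906 s.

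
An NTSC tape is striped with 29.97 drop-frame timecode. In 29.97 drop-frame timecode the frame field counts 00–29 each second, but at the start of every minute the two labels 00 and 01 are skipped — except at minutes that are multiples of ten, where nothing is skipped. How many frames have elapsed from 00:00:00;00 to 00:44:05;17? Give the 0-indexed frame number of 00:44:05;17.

As if non-drop at 30 labels/s: (0 × 3600 + 44 × 60 + 5) × 30 + 17 = 79367.
Minute boundaries passed: 44; those not divisible by 10: 44 − 4 = 40; dropped labels = 2 × 40 = 80.
Actual frame index = 79367 − 80 = 79287.

79287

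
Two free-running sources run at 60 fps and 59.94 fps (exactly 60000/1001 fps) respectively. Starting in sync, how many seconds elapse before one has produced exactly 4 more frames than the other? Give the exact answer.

The gap grows by |60000/1001 − 60| = 60/1001 frames per second.
Time for a 4-frame gap: 4 ÷ (60/1001) = 1001/15 s.

1001/15 seconds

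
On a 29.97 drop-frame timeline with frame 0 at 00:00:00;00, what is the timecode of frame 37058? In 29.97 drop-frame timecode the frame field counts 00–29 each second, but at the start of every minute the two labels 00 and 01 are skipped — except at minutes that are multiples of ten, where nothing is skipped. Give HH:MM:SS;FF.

00:20:36;14

Each 10-minute DF block holds 10 × 60 × 30 − 9 × 2 = 17982 frames. 37058 ÷ 17982 → 2 full blocks, remainder 1094.
Within the partial block the first minute is 1800 frames and each further minute 1798, so 0 further minute boundaries passed. Total skipped labels = 18 × 2 + 2 × 0 = 36.
Non-drop label index = 37058 + 36 = 37094; at 30 labels/s that is 00:20:36:14, i.e. DF 00:20:36;14.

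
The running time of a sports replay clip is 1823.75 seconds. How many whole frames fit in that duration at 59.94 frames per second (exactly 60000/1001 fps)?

Frames = 1823.75 × 60000/1001 = 109425000/1001 ≈ 109315.6843.
Complete frames: 109315.

109315 frames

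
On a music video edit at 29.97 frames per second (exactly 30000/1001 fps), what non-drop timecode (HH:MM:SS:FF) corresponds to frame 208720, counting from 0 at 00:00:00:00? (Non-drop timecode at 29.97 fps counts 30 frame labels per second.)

01:55:57:10

208720 ÷ 30 = 6957 full seconds, remainder 10 frames.
6957 s = 1 h 55 min 57 s.
Timecode: 01:55:57:10.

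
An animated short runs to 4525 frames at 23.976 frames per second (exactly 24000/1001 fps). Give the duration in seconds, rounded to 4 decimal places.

188.7302 seconds

Running time = 4525 × 1001/24000 = 181181/960 s ≈ 188.7302 s.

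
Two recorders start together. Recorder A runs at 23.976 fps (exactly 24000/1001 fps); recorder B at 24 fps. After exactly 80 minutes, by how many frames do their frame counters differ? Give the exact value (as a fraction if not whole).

115200/1001 frames

80 min = 4800 s.
A emits 24000/1001 × 4800 = 115200000/1001 frames; B emits 24 × 4800 = 115200.
Difference = 115200/1001 frames (≈ 115.0849); B is ahead of A.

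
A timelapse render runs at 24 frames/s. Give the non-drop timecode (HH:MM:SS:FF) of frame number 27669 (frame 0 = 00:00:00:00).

27669 ÷ 24 = 1152 full seconds, remainder 21 frames.
1152 s = 0 h 19 min 12 s.
Timecode: 00:19:12:21.

00:19:12:21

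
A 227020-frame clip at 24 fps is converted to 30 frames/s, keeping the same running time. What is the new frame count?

283775 frames

Target frames = source frames × (target rate / source rate) = 227020 × (30)/(24) = 227020 × 5/4 = 283775.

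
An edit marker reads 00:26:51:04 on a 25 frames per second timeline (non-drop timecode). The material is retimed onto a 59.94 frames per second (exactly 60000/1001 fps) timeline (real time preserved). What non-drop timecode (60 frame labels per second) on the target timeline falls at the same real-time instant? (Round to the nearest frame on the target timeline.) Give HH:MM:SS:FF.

00:26:49:33

Source frame index: (0×3600 + 26×60 + 51) × 25 + 4 = 40279.
Real time: 40279 / (25) = 40279/25 s.
Target frame: (40279/25) × (60000/1001) = 96669600/1001 ≈ 96573.027 → 96573.
At 60 labels/s: frame 96573 → 00:26:49:33.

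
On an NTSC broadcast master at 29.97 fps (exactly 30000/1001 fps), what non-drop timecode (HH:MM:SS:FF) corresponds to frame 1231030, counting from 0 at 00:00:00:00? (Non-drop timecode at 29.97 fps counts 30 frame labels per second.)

1231030 ÷ 30 = 41034 full seconds, remainder 10 frames.
41034 s = 11 h 23 min 54 s.
Timecode: 11:23:54:10.

11:23:54:10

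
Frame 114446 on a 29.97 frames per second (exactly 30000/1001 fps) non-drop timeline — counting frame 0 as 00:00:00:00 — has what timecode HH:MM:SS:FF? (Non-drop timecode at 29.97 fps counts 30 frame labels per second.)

01:03:34:26

114446 ÷ 30 = 3814 full seconds, remainder 26 frames.
3814 s = 1 h 3 min 34 s.
Timecode: 01:03:34:26.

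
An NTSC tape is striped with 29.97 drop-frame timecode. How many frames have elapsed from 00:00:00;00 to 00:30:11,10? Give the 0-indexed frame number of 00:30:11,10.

As if non-drop at 30 labels/s: (0 × 3600 + 30 × 60 + 11) × 30 + 10 = 54340.
Minute boundaries passed: 30; those not divisible by 10: 30 − 3 = 27; dropped labels = 2 × 27 = 54.
Actual frame index = 54340 − 54 = 54286.

54286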